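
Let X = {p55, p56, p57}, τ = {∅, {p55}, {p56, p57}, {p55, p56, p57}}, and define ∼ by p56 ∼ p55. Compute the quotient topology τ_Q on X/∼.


X/∼ = {[p55=p56], [p57]}; |τ_Q| = 2.

Equivalence classes: [p55=p56], [p57].
Quotient map π: X → X/∼ sends p55 ↦ [p55=p56], p56 ↦ [p55=p56], p57 ↦ [p57].
For each subset V ⊆ X/∼, compute π^{-1}(V) ⊆ X and check whether π^{-1}(V) ∈ τ. V is open in τ_Q iff π^{-1}(V) ∈ τ.
  V = {}: π^{-1}(V) = ∅ ∈ τ ✓.
  V = {[p55=p56]}: π^{-1}(V) = {p55, p56} ∉ τ ✗.
  V = {[p57]}: π^{-1}(V) = {p57} ∉ τ ✗.
  V = {[p55=p56], [p57]}: π^{-1}(V) = {p55, p56, p57} ∈ τ ✓.
Open sets in the quotient: τ_Q = {{}, {[p55=p56], [p57]}} (2 elements).


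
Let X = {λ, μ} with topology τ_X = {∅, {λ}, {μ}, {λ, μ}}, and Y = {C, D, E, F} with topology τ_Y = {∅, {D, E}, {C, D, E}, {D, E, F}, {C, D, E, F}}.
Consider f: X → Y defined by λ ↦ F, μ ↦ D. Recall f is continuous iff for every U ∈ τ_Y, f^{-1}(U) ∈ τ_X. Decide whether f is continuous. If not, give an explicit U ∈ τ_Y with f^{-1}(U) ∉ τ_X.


f IS continuous.

Compute f^{-1}(U) for each U ∈ τ_Y:
  U = ∅: f^{-1}(U) = ∅ ∈ τ_X ✓.
  U = {D, E}: f^{-1}(U) = {μ} ∈ τ_X ✓.
  U = {C, D, E}: f^{-1}(U) = {μ} ∈ τ_X ✓.
  U = {D, E, F}: f^{-1}(U) = {λ, μ} ∈ τ_X ✓.
  U = {C, D, E, F}: f^{-1}(U) = {λ, μ} ∈ τ_X ✓.
Every preimage lies in τ_X, so f IS continuous.


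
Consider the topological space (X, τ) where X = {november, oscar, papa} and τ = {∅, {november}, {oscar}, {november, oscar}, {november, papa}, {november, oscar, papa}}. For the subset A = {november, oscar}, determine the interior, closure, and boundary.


int(A) = {november, oscar}, cl(A) = {november, oscar, papa}, ∂A = {papa}.

Closed sets in (X, τ) are complements of opens:
  closed(X, τ) = {∅, {oscar}, {papa}, {november, papa}, {oscar, papa}, {november, oscar, papa}}.
int(A) = ⋃ {U ∈ τ : U ⊆ A}. Opens contained in A: ∅, {november}, {oscar}, {november, oscar}.
Taking the union of these: int(A) = {november, oscar}.
cl(A) = ⋂ {C closed : A ⊆ C}. Closed sets containing A: {november, oscar, papa}.
Intersecting these: cl(A) = {november, oscar, papa}.
∂A = cl(A) ∖ int(A) = {november, oscar, papa} ∖ {november, oscar} = {papa}.


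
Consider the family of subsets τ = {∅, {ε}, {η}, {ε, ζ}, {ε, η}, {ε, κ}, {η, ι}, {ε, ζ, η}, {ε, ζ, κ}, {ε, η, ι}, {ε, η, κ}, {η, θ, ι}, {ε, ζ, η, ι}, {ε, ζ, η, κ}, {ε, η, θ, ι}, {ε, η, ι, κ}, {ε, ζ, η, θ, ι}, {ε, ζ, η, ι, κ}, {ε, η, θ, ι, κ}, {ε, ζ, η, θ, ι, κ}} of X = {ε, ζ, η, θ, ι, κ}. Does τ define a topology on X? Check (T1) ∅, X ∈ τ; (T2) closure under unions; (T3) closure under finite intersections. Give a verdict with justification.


τ IS a topology on X.

Axiom (T1): ∅ ∈ τ? Yes; X ∈ τ? Yes.
Axiom (T2/T3): check pairwise unions and intersections of members of τ.
All pairwise intersections and unions checked — each lies in τ. Therefore τ satisfies (T1), (T2), (T3): it IS a topology on X.


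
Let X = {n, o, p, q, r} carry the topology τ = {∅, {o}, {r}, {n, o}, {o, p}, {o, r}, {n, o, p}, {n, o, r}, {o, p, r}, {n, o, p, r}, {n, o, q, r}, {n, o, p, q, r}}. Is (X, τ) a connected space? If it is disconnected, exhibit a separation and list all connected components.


(X, τ) is connected.

Find clopen sets (U ∈ τ with X ∖ U ∈ τ):
  U = ∅, X ∖ U = {n, o, p, q, r} — both open, so U is clopen.
  U = {n, o, p, q, r}, X ∖ U = ∅ — both open, so U is clopen.
Only trivial clopens (∅ and X) exist, so (X, τ) is connected.
Compute connected components by grouping points that agree on all clopens:
  component: {n, o, p, q, r}


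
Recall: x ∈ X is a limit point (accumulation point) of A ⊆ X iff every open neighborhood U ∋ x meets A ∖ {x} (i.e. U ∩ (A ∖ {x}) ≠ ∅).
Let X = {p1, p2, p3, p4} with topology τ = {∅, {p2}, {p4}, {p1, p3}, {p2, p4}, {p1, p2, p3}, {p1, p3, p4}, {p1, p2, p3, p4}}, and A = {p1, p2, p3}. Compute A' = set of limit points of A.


A' = {p1, p3}

For each x ∈ X, list the open sets U ∈ τ with x ∈ U, then check whether U ∩ (A ∖ {x}) ≠ ∅ for every such U.
  x = p1: opens ∋ x are {p1, p3}, {p1, p2, p3}, {p1, p3, p4}, {p1, p2, p3, p4}; each meets A ∖ {p1}, so x IS a limit point.
  x = p2: open {p2} ∋ x has {p2} ∩ (A ∖ {p2}) = ∅, so x is NOT a limit point.
  x = p3: opens ∋ x are {p1, p3}, {p1, p2, p3}, {p1, p3, p4}, {p1, p2, p3, p4}; each meets A ∖ {p3}, so x IS a limit point.
  x = p4: open {p4} ∋ x has {p4} ∩ (A ∖ {p4}) = ∅, so x is NOT a limit point.
Collecting: A' = {p1, p3}.


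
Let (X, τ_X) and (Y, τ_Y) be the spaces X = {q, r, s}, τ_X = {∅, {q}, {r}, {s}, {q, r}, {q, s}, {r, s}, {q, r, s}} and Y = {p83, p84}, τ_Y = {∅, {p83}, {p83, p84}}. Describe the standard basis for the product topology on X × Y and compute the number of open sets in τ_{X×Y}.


Basis B = {∅ × ∅, {q} × {p83}, {r} × {p83}, {s} × {p83}, {q} × {p83, p84}, {q, r} × {p83}, {q, s} × {p83}, {r} × {p83, p84}, {r, s} × {p83}, {s} × {p83, p84}, {q, r, s} × {p83}, {q, r} × {p83, p84}, {q, s} × {p83, p84}, {r, s} × {p83, p84}, {q, r, s} × {p83, p84}}; |τ_{X×Y}| = 27.

Enumerate products U × V with U ∈ τ_X, V ∈ τ_Y (deduplicated):
  ∅ × ∅ = {} (∅)
  {q} × {p83} = {(q,p83)}
  {r} × {p83} = {(r,p83)}
  {s} × {p83} = {(s,p83)}
  {q} × {p83, p84} = {(q,p83), (q,p84)}
  {q, r} × {p83} = {(q,p83), (r,p83)}
  {q, s} × {p83} = {(q,p83), (s,p83)}
  {r} × {p83, p84} = {(r,p83), (r,p84)}
  {r, s} × {p83} = {(r,p83), (s,p83)}
  {s} × {p83, p84} = {(s,p83), (s,p84)}
  {q, r, s} × {p83} = {(q,p83), (r,p83), (s,p83)}
  {q, r} × {p83, p84} = {(q,p83), (q,p84), (r,p83), (r,p84)}
  {q, s} × {p83, p84} = {(q,p83), (q,p84), (s,p83), (s,p84)}
  {r, s} × {p83, p84} = {(r,p83), (r,p84), (s,p83), (s,p84)}
  {q, r, s} × {p83, p84} = {(q,p83), (q,p84), (r,p83), (r,p84), (s,p83), (s,p84)}
These 15 distinct sets form the basis B.
Close under arbitrary unions to get τ_{X×Y}; counting gives |τ_{X×Y}| = 27.


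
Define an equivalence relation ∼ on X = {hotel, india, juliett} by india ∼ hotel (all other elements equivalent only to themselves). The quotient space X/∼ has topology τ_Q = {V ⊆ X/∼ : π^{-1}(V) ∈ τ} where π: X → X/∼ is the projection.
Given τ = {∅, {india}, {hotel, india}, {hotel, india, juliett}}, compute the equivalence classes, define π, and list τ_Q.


X/∼ = {[hotel=india], [juliett]}; |τ_Q| = 3.

Equivalence classes: [hotel=india], [juliett].
Quotient map π: X → X/∼ sends hotel ↦ [hotel=india], india ↦ [hotel=india], juliett ↦ [juliett].
For each subset V ⊆ X/∼, compute π^{-1}(V) ⊆ X and check whether π^{-1}(V) ∈ τ. V is open in τ_Q iff π^{-1}(V) ∈ τ.
  V = {}: π^{-1}(V) = ∅ ∈ τ ✓.
  V = {[hotel=india]}: π^{-1}(V) = {hotel, india} ∈ τ ✓.
  V = {[juliett]}: π^{-1}(V) = {juliett} ∉ τ ✗.
  V = {[hotel=india], [juliett]}: π^{-1}(V) = {hotel, india, juliett} ∈ τ ✓.
Open sets in the quotient: τ_Q = {{}, {[hotel=india]}, {[hotel=india], [juliett]}} (3 elements).


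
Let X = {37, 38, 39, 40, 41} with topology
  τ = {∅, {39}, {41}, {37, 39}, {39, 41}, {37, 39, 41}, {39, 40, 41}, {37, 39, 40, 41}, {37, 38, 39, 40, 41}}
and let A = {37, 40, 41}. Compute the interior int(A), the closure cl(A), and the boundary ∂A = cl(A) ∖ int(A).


int(A) = {41}, cl(A) = {37, 38, 40, 41}, ∂A = {37, 38, 40}.

Closed sets in (X, τ) are complements of opens:
  closed(X, τ) = {∅, {38}, {37, 38}, {38, 40}, {37, 38, 40}, {38, 40, 41}, {37, 38, 39, 40}, {37, 38, 40, 41}, {37, 38, 39, 40, 41}}.
int(A) = ⋃ {U ∈ τ : U ⊆ A}. Opens contained in A: ∅, {41}.
Taking the union of these: int(A) = {41}.
cl(A) = ⋂ {C closed : A ⊆ C}. Closed sets containing A: {37, 38, 40, 41}, {37, 38, 39, 40, 41}.
Intersecting these: cl(A) = {37, 38, 40, 41}.
∂A = cl(A) ∖ int(A) = {37, 38, 40, 41} ∖ {41} = {37, 38, 40}.


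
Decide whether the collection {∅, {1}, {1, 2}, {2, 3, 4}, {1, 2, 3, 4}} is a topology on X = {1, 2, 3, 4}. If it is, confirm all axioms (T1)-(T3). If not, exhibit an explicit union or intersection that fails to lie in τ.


τ is NOT a topology on X.

Axiom (T1): ∅ ∈ τ? Yes; X ∈ τ? Yes.
Axiom (T2/T3): check pairwise unions and intersections of members of τ.
Counterexample for (T3): {1, 2} ∩ {2, 3, 4} = {2} ∉ τ. Therefore τ is NOT a topology.


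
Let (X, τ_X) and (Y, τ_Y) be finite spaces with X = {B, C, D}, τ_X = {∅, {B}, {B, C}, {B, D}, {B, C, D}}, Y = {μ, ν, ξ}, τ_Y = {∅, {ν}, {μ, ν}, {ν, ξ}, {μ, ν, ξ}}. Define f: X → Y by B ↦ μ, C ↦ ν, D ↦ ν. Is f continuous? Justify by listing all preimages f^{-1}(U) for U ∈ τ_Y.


f is NOT continuous.

Compute f^{-1}(U) for each U ∈ τ_Y:
  U = ∅: f^{-1}(U) = ∅ ∈ τ_X ✓.
  U = {ν}: f^{-1}(U) = {C, D} ∉ τ_X ✗.
  U = {μ, ν}: f^{-1}(U) = {B, C, D} ∈ τ_X ✓.
  U = {ν, ξ}: f^{-1}(U) = {C, D} ∉ τ_X ✗.
  U = {μ, ν, ξ}: f^{-1}(U) = {B, C, D} ∈ τ_X ✓.
Found U = {ν} with f^{-1}(U) = {C, D} not in τ_X. Therefore f is NOT continuous.


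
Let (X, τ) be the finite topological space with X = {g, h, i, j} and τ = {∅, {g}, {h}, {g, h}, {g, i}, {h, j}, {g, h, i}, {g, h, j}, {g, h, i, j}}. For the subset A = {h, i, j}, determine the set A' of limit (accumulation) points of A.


A' = {j}

For each x ∈ X, list the open sets U ∈ τ with x ∈ U, then check whether U ∩ (A ∖ {x}) ≠ ∅ for every such U.
  x = g: open {g} ∋ x has {g} ∩ (A ∖ {g}) = ∅, so x is NOT a limit point.
  x = h: open {h} ∋ x has {h} ∩ (A ∖ {h}) = ∅, so x is NOT a limit point.
  x = i: open {g, i} ∋ x has {g, i} ∩ (A ∖ {i}) = ∅, so x is NOT a limit point.
  x = j: opens ∋ x are {h, j}, {g, h, j}, {g, h, i, j}; each meets A ∖ {j}, so x IS a limit point.
Collecting: A' = {j}.


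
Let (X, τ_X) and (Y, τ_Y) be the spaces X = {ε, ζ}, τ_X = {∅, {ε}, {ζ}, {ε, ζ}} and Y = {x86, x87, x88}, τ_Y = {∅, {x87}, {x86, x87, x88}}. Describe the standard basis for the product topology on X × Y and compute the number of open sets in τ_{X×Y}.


Basis B = {∅ × ∅, {ε} × {x87}, {ζ} × {x87}, {ε, ζ} × {x87}, {ε} × {x86, x87, x88}, {ζ} × {x86, x87, x88}, {ε, ζ} × {x86, x87, x88}}; |τ_{X×Y}| = 9.

Enumerate products U × V with U ∈ τ_X, V ∈ τ_Y (deduplicated):
  ∅ × ∅ = {} (∅)
  {ε} × {x87} = {(ε,x87)}
  {ζ} × {x87} = {(ζ,x87)}
  {ε, ζ} × {x87} = {(ε,x87), (ζ,x87)}
  {ε} × {x86, x87, x88} = {(ε,x86), (ε,x87), (ε,x88)}
  {ζ} × {x86, x87, x88} = {(ζ,x86), (ζ,x87), (ζ,x88)}
  {ε, ζ} × {x86, x87, x88} = {(ε,x86), (ε,x87), (ε,x88), (ζ,x86), (ζ,x87), (ζ,x88)}
These 7 distinct sets form the basis B.
Close under arbitrary unions to get τ_{X×Y}; counting gives |τ_{X×Y}| = 9.


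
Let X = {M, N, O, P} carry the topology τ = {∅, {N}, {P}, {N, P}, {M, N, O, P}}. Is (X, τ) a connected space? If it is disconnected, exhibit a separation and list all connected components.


(X, τ) is connected.

Find clopen sets (U ∈ τ with X ∖ U ∈ τ):
  U = ∅, X ∖ U = {M, N, O, P} — both open, so U is clopen.
  U = {M, N, O, P}, X ∖ U = ∅ — both open, so U is clopen.
Only trivial clopens (∅ and X) exist, so (X, τ) is connected.
Compute connected components by grouping points that agree on all clopens:
  component: {M, N, O, P}


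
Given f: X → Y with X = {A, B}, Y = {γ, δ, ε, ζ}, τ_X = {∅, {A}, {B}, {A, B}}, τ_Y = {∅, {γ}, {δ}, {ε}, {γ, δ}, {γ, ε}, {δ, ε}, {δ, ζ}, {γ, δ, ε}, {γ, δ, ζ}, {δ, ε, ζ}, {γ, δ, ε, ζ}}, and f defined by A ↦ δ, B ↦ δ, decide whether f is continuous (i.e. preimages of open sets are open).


f IS continuous.

Compute f^{-1}(U) for each U ∈ τ_Y:
  U = ∅: f^{-1}(U) = ∅ ∈ τ_X ✓.
  U = {γ}: f^{-1}(U) = ∅ ∈ τ_X ✓.
  U = {δ}: f^{-1}(U) = {A, B} ∈ τ_X ✓.
  U = {ε}: f^{-1}(U) = ∅ ∈ τ_X ✓.
  U = {γ, δ}: f^{-1}(U) = {A, B} ∈ τ_X ✓.
  U = {γ, ε}: f^{-1}(U) = ∅ ∈ τ_X ✓.
  U = {δ, ε}: f^{-1}(U) = {A, B} ∈ τ_X ✓.
  U = {δ, ζ}: f^{-1}(U) = {A, B} ∈ τ_X ✓.
  U = {γ, δ, ε}: f^{-1}(U) = {A, B} ∈ τ_X ✓.
  U = {γ, δ, ζ}: f^{-1}(U) = {A, B} ∈ τ_X ✓.
  U = {δ, ε, ζ}: f^{-1}(U) = {A, B} ∈ τ_X ✓.
  U = {γ, δ, ε, ζ}: f^{-1}(U) = {A, B} ∈ τ_X ✓.
Every preimage lies in τ_X, so f IS continuous.


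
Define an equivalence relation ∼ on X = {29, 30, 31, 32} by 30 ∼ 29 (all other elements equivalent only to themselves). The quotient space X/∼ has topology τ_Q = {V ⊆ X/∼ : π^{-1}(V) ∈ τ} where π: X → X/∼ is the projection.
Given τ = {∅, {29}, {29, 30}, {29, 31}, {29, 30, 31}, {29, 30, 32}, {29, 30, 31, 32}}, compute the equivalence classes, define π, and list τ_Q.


X/∼ = {[29=30], [31], [32]}; |τ_Q| = 5.

Equivalence classes: [29=30], [31], [32].
Quotient map π: X → X/∼ sends 29 ↦ [29=30], 30 ↦ [29=30], 31 ↦ [31], 32 ↦ [32].
For each subset V ⊆ X/∼, compute π^{-1}(V) ⊆ X and check whether π^{-1}(V) ∈ τ. V is open in τ_Q iff π^{-1}(V) ∈ τ.
  V = {}: π^{-1}(V) = ∅ ∈ τ ✓.
  V = {[29=30]}: π^{-1}(V) = {29, 30} ∈ τ ✓.
  V = {[31]}: π^{-1}(V) = {31} ∉ τ ✗.
  V = {[29=30], [31]}: π^{-1}(V) = {29, 30, 31} ∈ τ ✓.
  V = {[32]}: π^{-1}(V) = {32} ∉ τ ✗.
  V = {[29=30], [32]}: π^{-1}(V) = {29, 30, 32} ∈ τ ✓.
  V = {[31], [32]}: π^{-1}(V) = {31, 32} ∉ τ ✗.
  V = {[29=30], [31], [32]}: π^{-1}(V) = {29, 30, 31, 32} ∈ τ ✓.
Open sets in the quotient: τ_Q = {{}, {[29=30]}, {[29=30], [31]}, {[29=30], [32]}, {[29=30], [31], [32]}} (5 elements).


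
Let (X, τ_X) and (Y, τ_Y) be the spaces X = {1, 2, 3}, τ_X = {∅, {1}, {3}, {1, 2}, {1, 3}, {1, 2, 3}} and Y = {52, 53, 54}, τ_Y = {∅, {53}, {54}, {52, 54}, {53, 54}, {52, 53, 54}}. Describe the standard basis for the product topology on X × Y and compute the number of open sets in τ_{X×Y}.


Basis B = {∅ × ∅, {1} × {53}, {1} × {54}, {3} × {53}, {3} × {54}, {1} × {52, 54}, {1} × {53, 54}, {1, 2} × {53}, {1, 3} × {53}, {1, 2} × {54}, {1, 3} × {54}, {3} × {52, 54}, {3} × {53, 54}, {1} × {52, 53, 54}, {1, 2, 3} × {53}, {1, 2, 3} × {54}, {3} × {52, 53, 54}, {1, 2} × {52, 54}, {1, 3} × {52, 54}, {1, 2} × {53, 54}, {1, 3} × {53, 54}, {1, 2} × {52, 53, 54}, {1, 3} × {52, 53, 54}, {1, 2, 3} × {52, 54}, {1, 2, 3} × {53, 54}, {1, 2, 3} × {52, 53, 54}}; |τ_{X×Y}| = 108.

Enumerate products U × V with U ∈ τ_X, V ∈ τ_Y (deduplicated):
  ∅ × ∅ = {} (∅)
  {1} × {53} = {(1,53)}
  {1} × {54} = {(1,54)}
  {3} × {53} = {(3,53)}
  {3} × {54} = {(3,54)}
  {1} × {52, 54} = {(1,52), (1,54)}
  {1} × {53, 54} = {(1,53), (1,54)}
  {1, 2} × {53} = {(1,53), (2,53)}
  {1, 3} × {53} = {(1,53), (3,53)}
  {1, 2} × {54} = {(1,54), (2,54)}
  {1, 3} × {54} = {(1,54), (3,54)}
  {3} × {52, 54} = {(3,52), (3,54)}
  {3} × {53, 54} = {(3,53), (3,54)}
  {1} × {52, 53, 54} = {(1,52), (1,53), (1,54)}
  {1, 2, 3} × {53} = {(1,53), (2,53), (3,53)}
  {1, 2, 3} × {54} = {(1,54), (2,54), (3,54)}
  {3} × {52, 53, 54} = {(3,52), (3,53), (3,54)}
  {1, 2} × {52, 54} = {(1,52), (1,54), (2,52), (2,54)}
  {1, 3} × {52, 54} = {(1,52), (1,54), (3,52), (3,54)}
  {1, 2} × {53, 54} = {(1,53), (1,54), (2,53), (2,54)}
  {1, 3} × {53, 54} = {(1,53), (1,54), (3,53), (3,54)}
  {1, 2} × {52, 53, 54} = {(1,52), (1,53), (1,54), (2,52), (2,53), (2,54)}
  {1, 3} × {52, 53, 54} = {(1,52), (1,53), (1,54), (3,52), (3,53), (3,54)}
  {1, 2, 3} × {52, 54} = {(1,52), (1,54), (2,52), (2,54), (3,52), (3,54)}
  {1, 2, 3} × {53, 54} = {(1,53), (1,54), (2,53), (2,54), (3,53), (3,54)}
  {1, 2, 3} × {52, 53, 54} = {(1,52), (1,53), (1,54), (2,52), (2,53), (2,54), (3,52), (3,53), (3,54)}
These 26 distinct sets form the basis B.
Close under arbitrary unions to get τ_{X×Y}; counting gives |τ_{X×Y}| = 108.


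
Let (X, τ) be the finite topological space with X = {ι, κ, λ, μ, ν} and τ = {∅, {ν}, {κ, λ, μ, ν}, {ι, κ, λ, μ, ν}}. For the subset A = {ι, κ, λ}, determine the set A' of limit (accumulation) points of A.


A' = {ι, κ, λ, μ}

For each x ∈ X, list the open sets U ∈ τ with x ∈ U, then check whether U ∩ (A ∖ {x}) ≠ ∅ for every such U.
  x = ι: opens ∋ x are {ι, κ, λ, μ, ν}; each meets A ∖ {ι}, so x IS a limit point.
  x = κ: opens ∋ x are {κ, λ, μ, ν}, {ι, κ, λ, μ, ν}; each meets A ∖ {κ}, so x IS a limit point.
  x = λ: opens ∋ x are {κ, λ, μ, ν}, {ι, κ, λ, μ, ν}; each meets A ∖ {λ}, so x IS a limit point.
  x = μ: opens ∋ x are {κ, λ, μ, ν}, {ι, κ, λ, μ, ν}; each meets A ∖ {μ}, so x IS a limit point.
  x = ν: open {ν} ∋ x has {ν} ∩ (A ∖ {ν}) = ∅, so x is NOT a limit point.
Collecting: A' = {ι, κ, λ, μ}.


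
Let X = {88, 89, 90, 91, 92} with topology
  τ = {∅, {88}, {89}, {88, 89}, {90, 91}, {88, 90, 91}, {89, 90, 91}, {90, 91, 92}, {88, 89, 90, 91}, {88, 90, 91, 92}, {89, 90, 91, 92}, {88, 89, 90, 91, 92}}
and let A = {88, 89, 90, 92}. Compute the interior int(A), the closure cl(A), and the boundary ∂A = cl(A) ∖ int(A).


int(A) = {88, 89}, cl(A) = {88, 89, 90, 91, 92}, ∂A = {90, 91, 92}.

Closed sets in (X, τ) are complements of opens:
  closed(X, τ) = {∅, {88}, {89}, {92}, {88, 89}, {88, 92}, {89, 92}, {88, 89, 92}, {90, 91, 92}, {88, 90, 91, 92}, {89, 90, 91, 92}, {88, 89, 90, 91, 92}}.
int(A) = ⋃ {U ∈ τ : U ⊆ A}. Opens contained in A: ∅, {88}, {89}, {88, 89}.
Taking the union of these: int(A) = {88, 89}.
cl(A) = ⋂ {C closed : A ⊆ C}. Closed sets containing A: {88, 89, 90, 91, 92}.
Intersecting these: cl(A) = {88, 89, 90, 91, 92}.
∂A = cl(A) ∖ int(A) = {88, 89, 90, 91, 92} ∖ {88, 89} = {90, 91, 92}.


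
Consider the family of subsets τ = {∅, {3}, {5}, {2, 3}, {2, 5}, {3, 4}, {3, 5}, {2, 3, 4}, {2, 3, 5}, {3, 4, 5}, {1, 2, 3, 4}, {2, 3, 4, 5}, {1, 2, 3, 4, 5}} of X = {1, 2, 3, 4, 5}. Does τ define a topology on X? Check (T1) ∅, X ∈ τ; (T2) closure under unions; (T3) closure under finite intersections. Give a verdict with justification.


τ is NOT a topology on X.

Axiom (T1): ∅ ∈ τ? Yes; X ∈ τ? Yes.
Axiom (T2/T3): check pairwise unions and intersections of members of τ.
Counterexample for (T3): {2, 3} ∩ {2, 5} = {2} ∉ τ. Therefore τ is NOT a topology.


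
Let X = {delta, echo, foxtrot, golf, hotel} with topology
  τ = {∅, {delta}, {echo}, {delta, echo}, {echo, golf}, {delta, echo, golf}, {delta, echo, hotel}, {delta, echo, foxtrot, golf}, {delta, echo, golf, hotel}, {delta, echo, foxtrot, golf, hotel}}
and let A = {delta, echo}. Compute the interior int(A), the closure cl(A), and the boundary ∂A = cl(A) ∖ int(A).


int(A) = {delta, echo}, cl(A) = {delta, echo, foxtrot, golf, hotel}, ∂A = {foxtrot, golf, hotel}.

Closed sets in (X, τ) are complements of opens:
  closed(X, τ) = {∅, {foxtrot}, {hotel}, {foxtrot, golf}, {foxtrot, hotel}, {delta, foxtrot, hotel}, {foxtrot, golf, hotel}, {delta, foxtrot, golf, hotel}, {echo, foxtrot, golf, hotel}, {delta, echo, foxtrot, golf, hotel}}.
int(A) = ⋃ {U ∈ τ : U ⊆ A}. Opens contained in A: ∅, {delta}, {echo}, {delta, echo}.
Taking the union of these: int(A) = {delta, echo}.
cl(A) = ⋂ {C closed : A ⊆ C}. Closed sets containing A: {delta, echo, foxtrot, golf, hotel}.
Intersecting these: cl(A) = {delta, echo, foxtrot, golf, hotel}.
∂A = cl(A) ∖ int(A) = {delta, echo, foxtrot, golf, hotel} ∖ {delta, echo} = {foxtrot, golf, hotel}.


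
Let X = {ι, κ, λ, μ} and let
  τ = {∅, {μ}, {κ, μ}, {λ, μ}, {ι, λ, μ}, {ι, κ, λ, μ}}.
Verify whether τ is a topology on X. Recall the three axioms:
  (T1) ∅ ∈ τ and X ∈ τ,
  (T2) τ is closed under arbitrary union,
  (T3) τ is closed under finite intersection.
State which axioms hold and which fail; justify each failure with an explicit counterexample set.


τ is NOT a topology on X.

Axiom (T1): ∅ ∈ τ? Yes; X ∈ τ? Yes.
Axiom (T2/T3): check pairwise unions and intersections of members of τ.
Counterexample for (T2): {κ, μ} ∪ {λ, μ} = {κ, λ, μ} ∉ τ. Therefore τ is NOT a topology.


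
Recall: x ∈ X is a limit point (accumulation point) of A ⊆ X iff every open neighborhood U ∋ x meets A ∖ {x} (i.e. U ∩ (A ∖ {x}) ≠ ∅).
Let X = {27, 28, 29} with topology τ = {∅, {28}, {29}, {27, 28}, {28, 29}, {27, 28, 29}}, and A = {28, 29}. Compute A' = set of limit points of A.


A' = {27}

For each x ∈ X, list the open sets U ∈ τ with x ∈ U, then check whether U ∩ (A ∖ {x}) ≠ ∅ for every such U.
  x = 27: opens ∋ x are {27, 28}, {27, 28, 29}; each meets A ∖ {27}, so x IS a limit point.
  x = 28: open {28} ∋ x has {28} ∩ (A ∖ {28}) = ∅, so x is NOT a limit point.
  x = 29: open {29} ∋ x has {29} ∩ (A ∖ {29}) = ∅, so x is NOT a limit point.
Collecting: A' = {27}.


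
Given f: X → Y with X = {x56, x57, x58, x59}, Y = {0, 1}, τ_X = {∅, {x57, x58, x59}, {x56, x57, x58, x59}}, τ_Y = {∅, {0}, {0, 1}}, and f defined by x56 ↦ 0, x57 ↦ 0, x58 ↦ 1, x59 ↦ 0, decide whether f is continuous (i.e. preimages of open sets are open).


f is NOT continuous.

Compute f^{-1}(U) for each U ∈ τ_Y:
  U = ∅: f^{-1}(U) = ∅ ∈ τ_X ✓.
  U = {0}: f^{-1}(U) = {x56, x57, x59} ∉ τ_X ✗.
  U = {0, 1}: f^{-1}(U) = {x56, x57, x58, x59} ∈ τ_X ✓.
Found U = {0} with f^{-1}(U) = {x56, x57, x59} not in τ_X. Therefore f is NOT continuous.


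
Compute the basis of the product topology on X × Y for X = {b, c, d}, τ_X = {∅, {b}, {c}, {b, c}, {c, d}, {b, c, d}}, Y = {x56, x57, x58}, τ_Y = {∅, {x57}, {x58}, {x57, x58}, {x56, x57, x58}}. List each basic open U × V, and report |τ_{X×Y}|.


Basis B = {∅ × ∅, {b} × {x57}, {b} × {x58}, {c} × {x57}, {c} × {x58}, {b} × {x57, x58}, {b, c} × {x57}, {b, c} × {x58}, {c} × {x57, x58}, {c, d} × {x57}, {c, d} × {x58}, {b} × {x56, x57, x58}, {b, c, d} × {x57}, {b, c, d} × {x58}, {c} × {x56, x57, x58}, {b, c} × {x57, x58}, {c, d} × {x57, x58}, {b, c} × {x56, x57, x58}, {b, c, d} × {x57, x58}, {c, d} × {x56, x57, x58}, {b, c, d} × {x56, x57, x58}}; |τ_{X×Y}| = 70.

Enumerate products U × V with U ∈ τ_X, V ∈ τ_Y (deduplicated):
  ∅ × ∅ = {} (∅)
  {b} × {x57} = {(b,x57)}
  {b} × {x58} = {(b,x58)}
  {c} × {x57} = {(c,x57)}
  {c} × {x58} = {(c,x58)}
  {b} × {x57, x58} = {(b,x57), (b,x58)}
  {b, c} × {x57} = {(b,x57), (c,x57)}
  {b, c} × {x58} = {(b,x58), (c,x58)}
  {c} × {x57, x58} = {(c,x57), (c,x58)}
  {c, d} × {x57} = {(c,x57), (d,x57)}
  {c, d} × {x58} = {(c,x58), (d,x58)}
  {b} × {x56, x57, x58} = {(b,x56), (b,x57), (b,x58)}
  {b, c, d} × {x57} = {(b,x57), (c,x57), (d,x57)}
  {b, c, d} × {x58} = {(b,x58), (c,x58), (d,x58)}
  {c} × {x56, x57, x58} = {(c,x56), (c,x57), (c,x58)}
  {b, c} × {x57, x58} = {(b,x57), (b,x58), (c,x57), (c,x58)}
  {c, d} × {x57, x58} = {(c,x57), (c,x58), (d,x57), (d,x58)}
  {b, c} × {x56, x57, x58} = {(b,x56), (b,x57), (b,x58), (c,x56), (c,x57), (c,x58)}
  {b, c, d} × {x57, x58} = {(b,x57), (b,x58), (c,x57), (c,x58), (d,x57), (d,x58)}
  {c, d} × {x56, x57, x58} = {(c,x56), (c,x57), (c,x58), (d,x56), (d,x57), (d,x58)}
  {b, c, d} × {x56, x57, x58} = {(b,x56), (b,x57), (b,x58), (c,x56), (c,x57), (c,x58), (d,x56), (d,x57), (d,x58)}
These 21 distinct sets form the basis B.
Close under arbitrary unions to get τ_{X×Y}; counting gives |τ_{X×Y}| = 70.


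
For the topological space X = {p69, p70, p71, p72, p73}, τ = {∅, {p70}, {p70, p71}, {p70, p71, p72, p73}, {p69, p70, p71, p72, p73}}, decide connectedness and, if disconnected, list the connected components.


(X, τ) is connected.

Find clopen sets (U ∈ τ with X ∖ U ∈ τ):
  U = ∅, X ∖ U = {p69, p70, p71, p72, p73} — both open, so U is clopen.
  U = {p69, p70, p71, p72, p73}, X ∖ U = ∅ — both open, so U is clopen.
Only trivial clopens (∅ and X) exist, so (X, τ) is connected.
Compute connected components by grouping points that agree on all clopens:
  component: {p69, p70, p71, p72, p73}


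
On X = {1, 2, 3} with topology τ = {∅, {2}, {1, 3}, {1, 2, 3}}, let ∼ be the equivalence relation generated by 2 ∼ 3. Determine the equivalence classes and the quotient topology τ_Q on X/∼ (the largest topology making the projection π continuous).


X/∼ = {[1], [2=3]}; |τ_Q| = 2.

Equivalence classes: [1], [2=3].
Quotient map π: X → X/∼ sends 1 ↦ [1], 2 ↦ [2=3], 3 ↦ [2=3].
For each subset V ⊆ X/∼, compute π^{-1}(V) ⊆ X and check whether π^{-1}(V) ∈ τ. V is open in τ_Q iff π^{-1}(V) ∈ τ.
  V = {}: π^{-1}(V) = ∅ ∈ τ ✓.
  V = {[1]}: π^{-1}(V) = {1} ∉ τ ✗.
  V = {[2=3]}: π^{-1}(V) = {2, 3} ∉ τ ✗.
  V = {[1], [2=3]}: π^{-1}(V) = {1, 2, 3} ∈ τ ✓.
Open sets in the quotient: τ_Q = {{}, {[1], [2=3]}} (2 elements).


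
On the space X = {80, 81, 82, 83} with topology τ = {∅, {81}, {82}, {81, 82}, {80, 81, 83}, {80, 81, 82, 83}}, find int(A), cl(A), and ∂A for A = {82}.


int(A) = {82}, cl(A) = {82}, ∂A = ∅.

Closed sets in (X, τ) are complements of opens:
  closed(X, τ) = {∅, {82}, {80, 83}, {80, 81, 83}, {80, 82, 83}, {80, 81, 82, 83}}.
int(A) = ⋃ {U ∈ τ : U ⊆ A}. Opens contained in A: ∅, {82}.
Taking the union of these: int(A) = {82}.
cl(A) = ⋂ {C closed : A ⊆ C}. Closed sets containing A: {82}, {80, 82, 83}, {80, 81, 82, 83}.
Intersecting these: cl(A) = {82}.
∂A = cl(A) ∖ int(A) = {82} ∖ {82} = ∅.


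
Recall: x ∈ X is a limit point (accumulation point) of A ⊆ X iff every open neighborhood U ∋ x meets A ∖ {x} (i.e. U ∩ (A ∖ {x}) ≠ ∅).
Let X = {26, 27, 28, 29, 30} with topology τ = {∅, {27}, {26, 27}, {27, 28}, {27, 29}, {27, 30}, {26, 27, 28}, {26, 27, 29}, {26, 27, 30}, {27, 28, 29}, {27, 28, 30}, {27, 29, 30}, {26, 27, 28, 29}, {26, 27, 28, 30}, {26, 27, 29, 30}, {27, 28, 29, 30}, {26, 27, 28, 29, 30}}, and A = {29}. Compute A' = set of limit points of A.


A' = ∅

For each x ∈ X, list the open sets U ∈ τ with x ∈ U, then check whether U ∩ (A ∖ {x}) ≠ ∅ for every such U.
  x = 26: open {26, 27} ∋ x has {26, 27} ∩ (A ∖ {26}) = ∅, so x is NOT a limit point.
  x = 27: open {27} ∋ x has {27} ∩ (A ∖ {27}) = ∅, so x is NOT a limit point.
  x = 28: open {27, 28} ∋ x has {27, 28} ∩ (A ∖ {28}) = ∅, so x is NOT a limit point.
  x = 29: open {27, 29} ∋ x has {27, 29} ∩ (A ∖ {29}) = ∅, so x is NOT a limit point.
  x = 30: open {27, 30} ∋ x has {27, 30} ∩ (A ∖ {30}) = ∅, so x is NOT a limit point.
Collecting: A' = ∅.


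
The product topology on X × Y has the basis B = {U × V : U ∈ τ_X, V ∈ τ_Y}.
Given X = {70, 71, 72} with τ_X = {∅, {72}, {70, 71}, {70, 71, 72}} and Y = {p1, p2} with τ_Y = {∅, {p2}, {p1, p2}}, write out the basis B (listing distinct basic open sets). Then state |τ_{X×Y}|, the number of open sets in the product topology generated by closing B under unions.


Basis B = {∅ × ∅, {72} × {p2}, {70, 71} × {p2}, {72} × {p1, p2}, {70, 71, 72} × {p2}, {70, 71} × {p1, p2}, {70, 71, 72} × {p1, p2}}; |τ_{X×Y}| = 9.

Enumerate products U × V with U ∈ τ_X, V ∈ τ_Y (deduplicated):
  ∅ × ∅ = {} (∅)
  {72} × {p2} = {(72,p2)}
  {70, 71} × {p2} = {(70,p2), (71,p2)}
  {72} × {p1, p2} = {(72,p1), (72,p2)}
  {70, 71, 72} × {p2} = {(70,p2), (71,p2), (72,p2)}
  {70, 71} × {p1, p2} = {(70,p1), (70,p2), (71,p1), (71,p2)}
  {70, 71, 72} × {p1, p2} = {(70,p1), (70,p2), (71,p1), (71,p2), (72,p1), (72,p2)}
These 7 distinct sets form the basis B.
Close under arbitrary unions to get τ_{X×Y}; counting gives |τ_{X×Y}| = 9.


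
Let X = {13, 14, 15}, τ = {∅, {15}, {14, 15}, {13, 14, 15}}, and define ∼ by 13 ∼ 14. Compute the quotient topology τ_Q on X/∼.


X/∼ = {[13=14], [15]}; |τ_Q| = 3.

Equivalence classes: [13=14], [15].
Quotient map π: X → X/∼ sends 13 ↦ [13=14], 14 ↦ [13=14], 15 ↦ [15].
For each subset V ⊆ X/∼, compute π^{-1}(V) ⊆ X and check whether π^{-1}(V) ∈ τ. V is open in τ_Q iff π^{-1}(V) ∈ τ.
  V = {}: π^{-1}(V) = ∅ ∈ τ ✓.
  V = {[13=14]}: π^{-1}(V) = {13, 14} ∉ τ ✗.
  V = {[15]}: π^{-1}(V) = {15} ∈ τ ✓.
  V = {[13=14], [15]}: π^{-1}(V) = {13, 14, 15} ∈ τ ✓.
Open sets in the quotient: τ_Q = {{}, {[15]}, {[13=14], [15]}} (3 elements).


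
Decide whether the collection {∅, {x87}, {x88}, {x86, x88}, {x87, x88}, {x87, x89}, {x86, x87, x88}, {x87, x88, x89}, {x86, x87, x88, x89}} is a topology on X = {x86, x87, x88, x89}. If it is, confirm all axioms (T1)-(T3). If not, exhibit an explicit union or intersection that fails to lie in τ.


τ IS a topology on X.

Axiom (T1): ∅ ∈ τ? Yes; X ∈ τ? Yes.
Axiom (T2/T3): check pairwise unions and intersections of members of τ.
All pairwise intersections and unions checked — each lies in τ. Therefore τ satisfies (T1), (T2), (T3): it IS a topology on X.


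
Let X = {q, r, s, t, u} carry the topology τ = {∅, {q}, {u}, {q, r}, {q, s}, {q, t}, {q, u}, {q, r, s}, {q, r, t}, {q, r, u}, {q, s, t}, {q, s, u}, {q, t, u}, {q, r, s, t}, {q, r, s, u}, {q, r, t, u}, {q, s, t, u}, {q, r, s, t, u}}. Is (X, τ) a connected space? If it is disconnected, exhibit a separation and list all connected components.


(X, τ) is disconnected; components = [{u}, {q, r, s, t}].

Find clopen sets (U ∈ τ with X ∖ U ∈ τ):
  U = ∅, X ∖ U = {q, r, s, t, u} — both open, so U is clopen.
  U = {u}, X ∖ U = {q, r, s, t} — both open, so U is clopen.
  U = {q, r, s, t}, X ∖ U = {u} — both open, so U is clopen.
  U = {q, r, s, t, u}, X ∖ U = ∅ — both open, so U is clopen.
Nontrivial clopen(s) exist: e.g. {u}. So (X, τ) is disconnected.
Compute connected components by grouping points that agree on all clopens:
  component: {u}
  component: {q, r, s, t}


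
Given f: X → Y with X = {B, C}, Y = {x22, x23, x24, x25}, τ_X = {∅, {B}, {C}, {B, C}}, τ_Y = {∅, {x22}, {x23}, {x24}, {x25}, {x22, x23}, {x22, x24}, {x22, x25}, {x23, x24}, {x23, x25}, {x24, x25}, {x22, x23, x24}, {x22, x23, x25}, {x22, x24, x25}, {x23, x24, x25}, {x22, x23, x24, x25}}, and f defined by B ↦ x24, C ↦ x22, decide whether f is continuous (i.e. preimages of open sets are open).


f IS continuous.

Compute f^{-1}(U) for each U ∈ τ_Y:
  U = ∅: f^{-1}(U) = ∅ ∈ τ_X ✓.
  U = {x22}: f^{-1}(U) = {C} ∈ τ_X ✓.
  U = {x23}: f^{-1}(U) = ∅ ∈ τ_X ✓.
  U = {x24}: f^{-1}(U) = {B} ∈ τ_X ✓.
  U = {x25}: f^{-1}(U) = ∅ ∈ τ_X ✓.
  U = {x22, x23}: f^{-1}(U) = {C} ∈ τ_X ✓.
  U = {x22, x24}: f^{-1}(U) = {B, C} ∈ τ_X ✓.
  U = {x22, x25}: f^{-1}(U) = {C} ∈ τ_X ✓.
  U = {x23, x24}: f^{-1}(U) = {B} ∈ τ_X ✓.
  U = {x23, x25}: f^{-1}(U) = ∅ ∈ τ_X ✓.
  U = {x24, x25}: f^{-1}(U) = {B} ∈ τ_X ✓.
  U = {x22, x23, x24}: f^{-1}(U) = {B, C} ∈ τ_X ✓.
  U = {x22, x23, x25}: f^{-1}(U) = {C} ∈ τ_X ✓.
  U = {x22, x24, x25}: f^{-1}(U) = {B, C} ∈ τ_X ✓.
  U = {x23, x24, x25}: f^{-1}(U) = {B} ∈ τ_X ✓.
  U = {x22, x23, x24, x25}: f^{-1}(U) = {B, C} ∈ τ_X ✓.
Every preimage lies in τ_X, so f IS continuous.


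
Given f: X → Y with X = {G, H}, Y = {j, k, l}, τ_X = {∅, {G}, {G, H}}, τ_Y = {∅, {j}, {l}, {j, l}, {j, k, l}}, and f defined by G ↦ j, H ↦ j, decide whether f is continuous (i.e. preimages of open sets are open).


f IS continuous.

Compute f^{-1}(U) for each U ∈ τ_Y:
  U = ∅: f^{-1}(U) = ∅ ∈ τ_X ✓.
  U = {j}: f^{-1}(U) = {G, H} ∈ τ_X ✓.
  U = {l}: f^{-1}(U) = ∅ ∈ τ_X ✓.
  U = {j, l}: f^{-1}(U) = {G, H} ∈ τ_X ✓.
  U = {j, k, l}: f^{-1}(U) = {G, H} ∈ τ_X ✓.
Every preimage lies in τ_X, so f IS continuous.


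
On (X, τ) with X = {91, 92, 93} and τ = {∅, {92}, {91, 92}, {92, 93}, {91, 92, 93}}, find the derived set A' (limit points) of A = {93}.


A' = ∅

For each x ∈ X, list the open sets U ∈ τ with x ∈ U, then check whether U ∩ (A ∖ {x}) ≠ ∅ for every such U.
  x = 91: open {91, 92} ∋ x has {91, 92} ∩ (A ∖ {91}) = ∅, so x is NOT a limit point.
  x = 92: open {92} ∋ x has {92} ∩ (A ∖ {92}) = ∅, so x is NOT a limit point.
  x = 93: open {92, 93} ∋ x has {92, 93} ∩ (A ∖ {93}) = ∅, so x is NOT a limit point.
Collecting: A' = ∅.


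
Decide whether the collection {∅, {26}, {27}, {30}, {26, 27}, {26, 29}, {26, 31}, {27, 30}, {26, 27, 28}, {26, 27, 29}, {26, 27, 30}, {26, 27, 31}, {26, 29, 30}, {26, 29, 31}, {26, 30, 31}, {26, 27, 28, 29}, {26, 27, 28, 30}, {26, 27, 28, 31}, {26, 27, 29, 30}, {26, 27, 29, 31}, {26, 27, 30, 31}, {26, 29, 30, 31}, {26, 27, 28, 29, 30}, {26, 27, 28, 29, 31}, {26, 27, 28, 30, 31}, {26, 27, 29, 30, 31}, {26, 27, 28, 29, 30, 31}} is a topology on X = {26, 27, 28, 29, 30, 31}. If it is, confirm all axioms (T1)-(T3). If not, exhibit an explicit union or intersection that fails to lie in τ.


τ is NOT a topology on X.

Axiom (T1): ∅ ∈ τ? Yes; X ∈ τ? Yes.
Axiom (T2/T3): check pairwise unions and intersections of members of τ.
Counterexample for (T2): {26} ∪ {30} = {26, 30} ∉ τ. Therefore τ is NOT a topology.


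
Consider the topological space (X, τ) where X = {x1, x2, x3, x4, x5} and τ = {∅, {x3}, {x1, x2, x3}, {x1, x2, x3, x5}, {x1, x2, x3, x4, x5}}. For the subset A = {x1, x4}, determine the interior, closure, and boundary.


int(A) = ∅, cl(A) = {x1, x2, x4, x5}, ∂A = {x1, x2, x4, x5}.

Closed sets in (X, τ) are complements of opens:
  closed(X, τ) = {∅, {x4}, {x4, x5}, {x1, x2, x4, x5}, {x1, x2, x3, x4, x5}}.
int(A) = ⋃ {U ∈ τ : U ⊆ A}. Opens contained in A: ∅.
Taking the union of these: int(A) = ∅.
cl(A) = ⋂ {C closed : A ⊆ C}. Closed sets containing A: {x1, x2, x4, x5}, {x1, x2, x3, x4, x5}.
Intersecting these: cl(A) = {x1, x2, x4, x5}.
∂A = cl(A) ∖ int(A) = {x1, x2, x4, x5} ∖ ∅ = {x1, x2, x4, x5}.


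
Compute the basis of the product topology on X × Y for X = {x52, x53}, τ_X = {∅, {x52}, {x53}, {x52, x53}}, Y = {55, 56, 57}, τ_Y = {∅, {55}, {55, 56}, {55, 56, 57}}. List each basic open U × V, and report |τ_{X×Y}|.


Basis B = {∅ × ∅, {x52} × {55}, {x53} × {55}, {x52} × {55, 56}, {x52, x53} × {55}, {x53} × {55, 56}, {x52} × {55, 56, 57}, {x53} × {55, 56, 57}, {x52, x53} × {55, 56}, {x52, x53} × {55, 56, 57}}; |τ_{X×Y}| = 16.

Enumerate products U × V with U ∈ τ_X, V ∈ τ_Y (deduplicated):
  ∅ × ∅ = {} (∅)
  {x52} × {55} = {(x52,55)}
  {x53} × {55} = {(x53,55)}
  {x52} × {55, 56} = {(x52,55), (x52,56)}
  {x52, x53} × {55} = {(x52,55), (x53,55)}
  {x53} × {55, 56} = {(x53,55), (x53,56)}
  {x52} × {55, 56, 57} = {(x52,55), (x52,56), (x52,57)}
  {x53} × {55, 56, 57} = {(x53,55), (x53,56), (x53,57)}
  {x52, x53} × {55, 56} = {(x52,55), (x52,56), (x53,55), (x53,56)}
  {x52, x53} × {55, 56, 57} = {(x52,55), (x52,56), (x52,57), (x53,55), (x53,56), (x53,57)}
These 10 distinct sets form the basis B.
Close under arbitrary unions to get τ_{X×Y}; counting gives |τ_{X×Y}| = 16.


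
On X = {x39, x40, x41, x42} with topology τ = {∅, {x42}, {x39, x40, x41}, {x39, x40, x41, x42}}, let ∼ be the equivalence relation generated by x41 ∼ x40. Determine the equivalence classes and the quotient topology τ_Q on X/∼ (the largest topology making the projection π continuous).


X/∼ = {[x39], [x40=x41], [x42]}; |τ_Q| = 4.

Equivalence classes: [x39], [x40=x41], [x42].
Quotient map π: X → X/∼ sends x39 ↦ [x39], x40 ↦ [x40=x41], x41 ↦ [x40=x41], x42 ↦ [x42].
For each subset V ⊆ X/∼, compute π^{-1}(V) ⊆ X and check whether π^{-1}(V) ∈ τ. V is open in τ_Q iff π^{-1}(V) ∈ τ.
  V = {}: π^{-1}(V) = ∅ ∈ τ ✓.
  V = {[x39]}: π^{-1}(V) = {x39} ∉ τ ✗.
  V = {[x40=x41]}: π^{-1}(V) = {x40, x41} ∉ τ ✗.
  V = {[x39], [x40=x41]}: π^{-1}(V) = {x39, x40, x41} ∈ τ ✓.
  V = {[x42]}: π^{-1}(V) = {x42} ∈ τ ✓.
  V = {[x39], [x42]}: π^{-1}(V) = {x39, x42} ∉ τ ✗.
  V = {[x40=x41], [x42]}: π^{-1}(V) = {x40, x41, x42} ∉ τ ✗.
  V = {[x39], [x40=x41], [x42]}: π^{-1}(V) = {x39, x40, x41, x42} ∈ τ ✓.
Open sets in the quotient: τ_Q = {{}, {[x39], [x40=x41]}, {[x42]}, {[x39], [x40=x41], [x42]}} (4 elements).


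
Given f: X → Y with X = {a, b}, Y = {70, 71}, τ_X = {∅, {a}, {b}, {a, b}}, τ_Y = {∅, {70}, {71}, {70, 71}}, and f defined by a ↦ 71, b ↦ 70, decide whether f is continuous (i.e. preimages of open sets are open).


f IS continuous.

Compute f^{-1}(U) for each U ∈ τ_Y:
  U = ∅: f^{-1}(U) = ∅ ∈ τ_X ✓.
  U = {70}: f^{-1}(U) = {b} ∈ τ_X ✓.
  U = {71}: f^{-1}(U) = {a} ∈ τ_X ✓.
  U = {70, 71}: f^{-1}(U) = {a, b} ∈ τ_X ✓.
Every preimage lies in τ_X, so f IS continuous.


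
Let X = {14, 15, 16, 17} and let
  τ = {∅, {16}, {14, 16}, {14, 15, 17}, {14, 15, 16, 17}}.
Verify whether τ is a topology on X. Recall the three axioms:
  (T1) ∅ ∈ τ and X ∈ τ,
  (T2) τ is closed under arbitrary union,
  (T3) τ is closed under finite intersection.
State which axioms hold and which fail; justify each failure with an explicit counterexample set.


τ is NOT a topology on X.

Axiom (T1): ∅ ∈ τ? Yes; X ∈ τ? Yes.
Axiom (T2/T3): check pairwise unions and intersections of members of τ.
Counterexample for (T3): {14, 16} ∩ {14, 15, 17} = {14} ∉ τ. Therefore τ is NOT a topology.


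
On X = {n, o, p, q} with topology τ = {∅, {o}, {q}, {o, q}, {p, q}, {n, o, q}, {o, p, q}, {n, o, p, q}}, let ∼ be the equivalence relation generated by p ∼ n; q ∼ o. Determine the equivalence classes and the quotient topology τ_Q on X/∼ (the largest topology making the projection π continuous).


X/∼ = {[n=p], [o=q]}; |τ_Q| = 3.

Equivalence classes: [n=p], [o=q].
Quotient map π: X → X/∼ sends n ↦ [n=p], o ↦ [o=q], p ↦ [n=p], q ↦ [o=q].
For each subset V ⊆ X/∼, compute π^{-1}(V) ⊆ X and check whether π^{-1}(V) ∈ τ. V is open in τ_Q iff π^{-1}(V) ∈ τ.
  V = {}: π^{-1}(V) = ∅ ∈ τ ✓.
  V = {[n=p]}: π^{-1}(V) = {n, p} ∉ τ ✗.
  V = {[o=q]}: π^{-1}(V) = {o, q} ∈ τ ✓.
  V = {[n=p], [o=q]}: π^{-1}(V) = {n, o, p, q} ∈ τ ✓.
Open sets in the quotient: τ_Q = {{}, {[o=q]}, {[n=p], [o=q]}} (3 elements).


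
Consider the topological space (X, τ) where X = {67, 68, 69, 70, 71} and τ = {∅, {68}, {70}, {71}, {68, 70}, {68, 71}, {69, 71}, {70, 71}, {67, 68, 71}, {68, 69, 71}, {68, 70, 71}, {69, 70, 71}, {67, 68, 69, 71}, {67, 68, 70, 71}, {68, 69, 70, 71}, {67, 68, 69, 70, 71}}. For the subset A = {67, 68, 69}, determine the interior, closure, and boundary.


int(A) = {68}, cl(A) = {67, 68, 69}, ∂A = {67, 69}.

Closed sets in (X, τ) are complements of opens:
  closed(X, τ) = {∅, {67}, {69}, {70}, {67, 68}, {67, 69}, {67, 70}, {69, 70}, {67, 68, 69}, {67, 68, 70}, {67, 69, 70}, {67, 69, 71}, {67, 68, 69, 70}, {67, 68, 69, 71}, {67, 69, 70, 71}, {67, 68, 69, 70, 71}}.
int(A) = ⋃ {U ∈ τ : U ⊆ A}. Opens contained in A: ∅, {68}.
Taking the union of these: int(A) = {68}.
cl(A) = ⋂ {C closed : A ⊆ C}. Closed sets containing A: {67, 68, 69}, {67, 68, 69, 70}, {67, 68, 69, 71}, {67, 68, 69, 70, 71}.
Intersecting these: cl(A) = {67, 68, 69}.
∂A = cl(A) ∖ int(A) = {67, 68, 69} ∖ {68} = {67, 69}.


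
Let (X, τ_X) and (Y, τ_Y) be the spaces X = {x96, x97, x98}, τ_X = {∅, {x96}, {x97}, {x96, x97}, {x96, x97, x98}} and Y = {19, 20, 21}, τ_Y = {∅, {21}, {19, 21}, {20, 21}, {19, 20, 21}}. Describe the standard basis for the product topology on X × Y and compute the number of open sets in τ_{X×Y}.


Basis B = {∅ × ∅, {x96} × {21}, {x97} × {21}, {x96} × {19, 21}, {x96} × {20, 21}, {x96, x97} × {21}, {x97} × {19, 21}, {x97} × {20, 21}, {x96} × {19, 20, 21}, {x96, x97, x98} × {21}, {x97} × {19, 20, 21}, {x96, x97} × {19, 21}, {x96, x97} × {20, 21}, {x96, x97} × {19, 20, 21}, {x96, x97, x98} × {19, 21}, {x96, x97, x98} × {20, 21}, {x96, x97, x98} × {19, 20, 21}}; |τ_{X×Y}| = 50.

Enumerate products U × V with U ∈ τ_X, V ∈ τ_Y (deduplicated):
  ∅ × ∅ = {} (∅)
  {x96} × {21} = {(x96,21)}
  {x97} × {21} = {(x97,21)}
  {x96} × {19, 21} = {(x96,19), (x96,21)}
  {x96} × {20, 21} = {(x96,20), (x96,21)}
  {x96, x97} × {21} = {(x96,21), (x97,21)}
  {x97} × {19, 21} = {(x97,19), (x97,21)}
  {x97} × {20, 21} = {(x97,20), (x97,21)}
  {x96} × {19, 20, 21} = {(x96,19), (x96,20), (x96,21)}
  {x96, x97, x98} × {21} = {(x96,21), (x97,21), (x98,21)}
  {x97} × {19, 20, 21} = {(x97,19), (x97,20), (x97,21)}
  {x96, x97} × {19, 21} = {(x96,19), (x96,21), (x97,19), (x97,21)}
  {x96, x97} × {20, 21} = {(x96,20), (x96,21), (x97,20), (x97,21)}
  {x96, x97} × {19, 20, 21} = {(x96,19), (x96,20), (x96,21), (x97,19), (x97,20), (x97,21)}
  {x96, x97, x98} × {19, 21} = {(x96,19), (x96,21), (x97,19), (x97,21), (x98,19), (x98,21)}
  {x96, x97, x98} × {20, 21} = {(x96,20), (x96,21), (x97,20), (x97,21), (x98,20), (x98,21)}
  {x96, x97, x98} × {19, 20, 21} = {(x96,19), (x96,20), (x96,21), (x97,19), (x97,20), (x97,21), (x98,19), (x98,20), (x98,21)}
These 17 distinct sets form the basis B.
Close under arbitrary unions to get τ_{X×Y}; counting gives |τ_{X×Y}| = 50.
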